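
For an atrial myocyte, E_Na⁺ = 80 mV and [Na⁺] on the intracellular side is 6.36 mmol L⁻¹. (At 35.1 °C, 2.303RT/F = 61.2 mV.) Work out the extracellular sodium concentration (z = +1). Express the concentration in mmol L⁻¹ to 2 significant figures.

Nernst: E = (61.2/1) · log₁₀([out]/[in]), so log₁₀([out]/[in]) = 80.0 × 1 / 61.2 = 1.3072.
[out]/[in] = 10^(1.3072) = 20.29.
[out] = 20.29 × 6.36 = 129 mmol L⁻¹.

130 mmol L⁻¹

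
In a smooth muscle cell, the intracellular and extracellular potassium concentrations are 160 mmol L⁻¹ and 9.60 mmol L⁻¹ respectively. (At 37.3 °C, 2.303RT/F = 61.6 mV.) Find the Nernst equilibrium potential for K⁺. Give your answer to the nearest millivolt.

E = (61.6/z) · log₁₀([K⁺]_out/[K⁺]_in) with z = +1.
= (61.6/1) · log₁₀(9.60/160) = 61.60 · log₁₀(0.06)
= 61.60 · (-1.2218) = -75.27 mV

-75 mV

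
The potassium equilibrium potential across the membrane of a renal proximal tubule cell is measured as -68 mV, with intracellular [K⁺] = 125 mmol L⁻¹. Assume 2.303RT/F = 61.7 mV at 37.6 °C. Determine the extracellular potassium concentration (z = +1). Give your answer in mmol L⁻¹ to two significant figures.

Nernst: E = (61.7/1) · log₁₀([out]/[in]), so log₁₀([out]/[in]) = -68.0 × 1 / 61.7 = -1.1021.
[out]/[in] = 10^(-1.1021) = 0.07905.
[out] = 0.07905 × 125 = 9.881 mmol L⁻¹.

9.9 mmol L⁻¹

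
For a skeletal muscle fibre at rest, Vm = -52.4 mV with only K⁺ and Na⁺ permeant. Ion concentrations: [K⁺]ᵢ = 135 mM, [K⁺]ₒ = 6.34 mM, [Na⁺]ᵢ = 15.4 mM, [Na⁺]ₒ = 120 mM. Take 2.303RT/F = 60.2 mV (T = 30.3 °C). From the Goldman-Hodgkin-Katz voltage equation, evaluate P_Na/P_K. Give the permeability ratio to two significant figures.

Let α = P_Na/P_K. GHK: Vm = 60.2·log₁₀[(Kₒ + α·Naₒ)/(Kᵢ + α·Naᵢ)].
10^(Vm/60.2) = 10^(-52.4/60.2) = 0.13476
So 0.13476·(Kᵢ + α·Naᵢ) = Kₒ + α·Naₒ → α = (0.13476·135.0 − 6.34) / (120.0 − 0.13476·15.4)
α = (18.19 − 6.34) / (120.0 − 2.075) = 11.85/117.9 = 0.1005

0.10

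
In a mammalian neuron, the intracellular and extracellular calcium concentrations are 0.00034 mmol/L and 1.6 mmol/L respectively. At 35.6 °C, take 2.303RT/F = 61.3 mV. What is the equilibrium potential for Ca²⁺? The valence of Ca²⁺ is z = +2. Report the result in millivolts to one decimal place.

112.6 mV

E = (61.3/z) · log₁₀([Ca²⁺]_out/[Ca²⁺]_in) with z = +2.
= (61.3/2) · log₁₀(1.6/0.00034) = 30.65 · log₁₀(4706)
= 30.65 · (3.6726) = 112.57 mV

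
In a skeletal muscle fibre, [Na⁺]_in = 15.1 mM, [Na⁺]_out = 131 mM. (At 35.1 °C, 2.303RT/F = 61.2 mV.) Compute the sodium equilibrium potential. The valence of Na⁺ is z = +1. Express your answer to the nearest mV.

E = (61.2/z) · log₁₀([Na⁺]_out/[Na⁺]_in) with z = +1.
= (61.2/1) · log₁₀(131/15.1) = 61.20 · log₁₀(8.675)
= 61.20 · (0.9383) = 57.42 mV

57 mV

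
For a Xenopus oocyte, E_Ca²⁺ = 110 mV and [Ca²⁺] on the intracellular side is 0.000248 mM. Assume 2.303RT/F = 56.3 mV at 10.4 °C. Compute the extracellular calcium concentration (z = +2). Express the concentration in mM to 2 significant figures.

2.0 mM

Nernst: E = (56.3/2) · log₁₀([out]/[in]), so log₁₀([out]/[in]) = 110.0 × 2 / 56.3 = 3.9076.
[out]/[in] = 10^(3.9076) = 8084.
[out] = 8084 × 0.000248 = 2.005 mM.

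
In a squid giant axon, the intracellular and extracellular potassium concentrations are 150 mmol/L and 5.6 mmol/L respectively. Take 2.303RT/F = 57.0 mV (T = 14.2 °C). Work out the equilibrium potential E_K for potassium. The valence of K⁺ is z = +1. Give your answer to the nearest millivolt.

-81 mV

E = (57.0/z) · log₁₀([K⁺]_out/[K⁺]_in) with z = +1.
= (57.0/1) · log₁₀(5.6/150) = 57.00 · log₁₀(0.03733)
= 57.00 · (-1.4279) = -81.39 mV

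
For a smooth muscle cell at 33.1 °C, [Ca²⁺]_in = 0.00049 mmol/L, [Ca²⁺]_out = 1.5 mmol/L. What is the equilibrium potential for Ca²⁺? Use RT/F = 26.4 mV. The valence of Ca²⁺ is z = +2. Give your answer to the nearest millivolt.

E = (26.4/z) · ln([Ca²⁺]_out/[Ca²⁺]_in) with z = +2.
= (26.4/2) · ln(1.5/0.00049) = 13.20 · ln(3061)
= 13.20 · (8.0266) = 105.95 mV

106 mV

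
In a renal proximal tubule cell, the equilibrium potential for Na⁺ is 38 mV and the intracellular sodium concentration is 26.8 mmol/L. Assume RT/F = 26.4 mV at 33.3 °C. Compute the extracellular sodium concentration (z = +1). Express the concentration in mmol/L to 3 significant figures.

113 mmol/L

Nernst: E = (26.4/1) · ln([out]/[in]), so ln([out]/[in]) = 38.0 × 1 / 26.4 = 1.4394.
[out]/[in] = e^(1.4394) = 4.218.
[out] = 4.218 × 26.8 = 113 mmol/L.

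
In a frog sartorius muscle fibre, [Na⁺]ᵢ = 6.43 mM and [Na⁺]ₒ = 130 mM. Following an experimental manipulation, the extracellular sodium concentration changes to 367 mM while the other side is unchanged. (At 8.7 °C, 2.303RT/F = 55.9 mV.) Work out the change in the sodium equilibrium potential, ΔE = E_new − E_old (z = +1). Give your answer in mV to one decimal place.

E_old = (55.9/1)·log₁₀(130/6.43) = 72.99 mV
E_new = (55.9/1)·log₁₀(367/6.43) = 98.19 mV
ΔE = 98.19 − (72.99) = 25.20 mV

25.2 mV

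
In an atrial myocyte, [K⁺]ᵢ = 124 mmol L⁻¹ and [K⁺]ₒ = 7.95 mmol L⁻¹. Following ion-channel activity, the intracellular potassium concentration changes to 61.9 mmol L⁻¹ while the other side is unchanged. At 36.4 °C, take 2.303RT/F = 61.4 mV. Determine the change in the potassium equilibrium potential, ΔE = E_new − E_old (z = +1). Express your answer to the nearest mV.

E_old = (61.4/1)·log₁₀(7.95/124) = -73.25 mV
E_new = (61.4/1)·log₁₀(7.95/61.9) = -54.73 mV
ΔE = -54.73 − (-73.25) = 18.53 mV

19 mV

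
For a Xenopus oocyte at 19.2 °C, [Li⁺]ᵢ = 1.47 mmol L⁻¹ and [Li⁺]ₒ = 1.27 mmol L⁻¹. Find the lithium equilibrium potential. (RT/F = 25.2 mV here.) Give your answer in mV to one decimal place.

-3.7 mV

E = (25.2/z) · ln([Li⁺]_out/[Li⁺]_in) with z = +1.
= (25.2/1) · ln(1.27/1.47) = 25.20 · ln(0.8639)
= 25.20 · (-0.1462) = -3.69 mV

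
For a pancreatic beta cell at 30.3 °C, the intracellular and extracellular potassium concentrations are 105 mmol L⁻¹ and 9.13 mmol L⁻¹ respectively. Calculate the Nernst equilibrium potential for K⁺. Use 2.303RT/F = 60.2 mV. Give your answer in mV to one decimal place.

E = (60.2/z) · log₁₀([K⁺]_out/[K⁺]_in) with z = +1.
= (60.2/1) · log₁₀(9.13/105) = 60.20 · log₁₀(0.08695)
= 60.20 · (-1.0607) = -63.86 mV

-63.9 mV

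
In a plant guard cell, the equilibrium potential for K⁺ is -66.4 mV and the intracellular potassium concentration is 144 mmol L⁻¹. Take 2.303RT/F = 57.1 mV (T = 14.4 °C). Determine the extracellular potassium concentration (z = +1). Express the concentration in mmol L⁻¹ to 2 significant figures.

9.9 mmol L⁻¹

Nernst: E = (57.1/1) · log₁₀([out]/[in]), so log₁₀([out]/[in]) = -66.4 × 1 / 57.1 = -1.1629.
[out]/[in] = 10^(-1.1629) = 0.06873.
[out] = 0.06873 × 144 = 9.897 mmol L⁻¹.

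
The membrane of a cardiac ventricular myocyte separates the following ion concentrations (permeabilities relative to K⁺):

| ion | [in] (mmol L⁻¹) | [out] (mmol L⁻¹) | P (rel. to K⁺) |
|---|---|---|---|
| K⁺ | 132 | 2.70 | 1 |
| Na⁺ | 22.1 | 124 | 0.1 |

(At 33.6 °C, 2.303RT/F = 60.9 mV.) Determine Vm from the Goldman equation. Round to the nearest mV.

-58 mV

Vm = 60.9 · log₁₀[(Σ P·[cation]ₒ + Σ P·[anion]ᵢ) / (Σ P·[cation]ᵢ + Σ P·[anion]ₒ)]
Numerator = 1×2.70 + 0.1×124 = 15.1
Denominator = 1×132 + 0.1×22.1 = 134.2
Vm = 60.9 · log₁₀(0.11251) = 60.9 × (-0.9488) = -57.78 mV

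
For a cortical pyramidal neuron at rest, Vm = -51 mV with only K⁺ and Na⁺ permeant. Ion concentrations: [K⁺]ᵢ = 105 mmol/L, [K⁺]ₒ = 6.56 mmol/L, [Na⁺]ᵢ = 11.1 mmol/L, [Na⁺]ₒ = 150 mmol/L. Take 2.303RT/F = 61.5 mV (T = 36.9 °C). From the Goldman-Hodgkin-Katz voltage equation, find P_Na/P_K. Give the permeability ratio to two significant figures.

Let α = P_Na/P_K. GHK: Vm = 61.5·log₁₀[(Kₒ + α·Naₒ)/(Kᵢ + α·Naᵢ)].
10^(Vm/61.5) = 10^(-51.0/61.5) = 0.14816
So 0.14816·(Kᵢ + α·Naᵢ) = Kₒ + α·Naₒ → α = (0.14816·105.0 − 6.56) / (150.0 − 0.14816·11.1)
α = (15.56 − 6.56) / (150.0 − 1.645) = 8.997/148.4 = 0.06064

0.061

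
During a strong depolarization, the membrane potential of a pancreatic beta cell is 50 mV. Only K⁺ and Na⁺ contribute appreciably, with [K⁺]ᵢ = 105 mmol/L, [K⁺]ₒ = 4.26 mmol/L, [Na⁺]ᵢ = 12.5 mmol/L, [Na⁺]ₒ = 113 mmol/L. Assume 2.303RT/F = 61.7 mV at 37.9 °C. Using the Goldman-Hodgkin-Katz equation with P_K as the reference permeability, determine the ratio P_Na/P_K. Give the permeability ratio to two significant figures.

Let α = P_Na/P_K. GHK: Vm = 61.7·log₁₀[(Kₒ + α·Naₒ)/(Kᵢ + α·Naᵢ)].
10^(Vm/61.7) = 10^(50.0/61.7) = 6.4621
So 6.4621·(Kᵢ + α·Naᵢ) = Kₒ + α·Naₒ → α = (6.4621·105.0 − 4.26) / (113.0 − 6.4621·12.5)
α = (678.5 − 4.26) / (113.0 − 80.78) = 674.3/32.22 = 20.92

21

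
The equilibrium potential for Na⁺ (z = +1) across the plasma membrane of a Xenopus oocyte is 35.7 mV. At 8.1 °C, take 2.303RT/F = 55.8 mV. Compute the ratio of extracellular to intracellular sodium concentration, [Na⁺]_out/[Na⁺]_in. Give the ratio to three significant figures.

log₁₀([out]/[in]) = E·z/(55.8) = 35.7 × 1 / 55.8 = 0.6398
[out]/[in] = 10^(0.6398) = 4.363

4.36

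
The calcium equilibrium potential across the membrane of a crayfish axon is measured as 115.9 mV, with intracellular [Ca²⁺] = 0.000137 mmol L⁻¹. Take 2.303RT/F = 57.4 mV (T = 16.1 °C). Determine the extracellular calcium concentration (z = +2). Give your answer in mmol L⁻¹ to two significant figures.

Nernst: E = (57.4/2) · log₁₀([out]/[in]), so log₁₀([out]/[in]) = 115.9 × 2 / 57.4 = 4.0383.
[out]/[in] = 10^(4.0383) = 1.092e+04.
[out] = 1.092e+04 × 0.000137 = 1.496 mmol L⁻¹.

1.5 mmol L⁻¹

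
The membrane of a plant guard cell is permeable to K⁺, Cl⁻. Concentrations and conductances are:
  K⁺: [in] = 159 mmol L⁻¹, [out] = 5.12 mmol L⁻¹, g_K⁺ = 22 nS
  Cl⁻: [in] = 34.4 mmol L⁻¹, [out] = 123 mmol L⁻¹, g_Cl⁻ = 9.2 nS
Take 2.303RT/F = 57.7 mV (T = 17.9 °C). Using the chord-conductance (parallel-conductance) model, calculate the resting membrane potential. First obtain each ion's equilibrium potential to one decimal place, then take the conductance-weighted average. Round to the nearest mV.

E_K⁺ = (57.7/1)·log₁₀(5.12/159) = -86.1 mV
E_Cl⁻ = (57.7/-1)·log₁₀(123/34.4) = -31.9 mV
Vm = (Σ gᵢEᵢ)/(Σ gᵢ) = (22·-86.1 + 9.2·-31.9) / (22 + 9.2)
= -2187.68 / 31.2 = -70.12 mV

-70 mV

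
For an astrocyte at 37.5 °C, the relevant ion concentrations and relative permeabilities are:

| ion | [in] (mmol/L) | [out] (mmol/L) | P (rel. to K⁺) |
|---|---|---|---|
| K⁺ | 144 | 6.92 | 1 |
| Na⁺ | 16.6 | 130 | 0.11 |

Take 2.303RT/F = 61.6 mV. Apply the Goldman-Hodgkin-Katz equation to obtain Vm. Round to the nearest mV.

Vm = 61.6 · log₁₀[(Σ P·[cation]ₒ + Σ P·[anion]ᵢ) / (Σ P·[cation]ᵢ + Σ P·[anion]ₒ)]
Numerator = 1×6.92 + 0.11×130 = 21.22
Denominator = 1×144 + 0.11×16.6 = 145.8
Vm = 61.6 · log₁₀(0.14552) = 61.6 × (-0.8371) = -51.56 mV

-52 mV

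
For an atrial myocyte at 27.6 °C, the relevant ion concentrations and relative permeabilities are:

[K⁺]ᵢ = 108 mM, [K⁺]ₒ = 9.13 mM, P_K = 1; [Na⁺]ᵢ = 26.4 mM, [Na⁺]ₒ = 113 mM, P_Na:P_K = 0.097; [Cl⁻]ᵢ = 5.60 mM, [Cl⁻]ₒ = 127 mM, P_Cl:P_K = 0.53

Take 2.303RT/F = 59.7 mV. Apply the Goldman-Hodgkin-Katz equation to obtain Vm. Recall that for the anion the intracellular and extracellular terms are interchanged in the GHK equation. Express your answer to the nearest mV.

Vm = 59.7 · log₁₀[(Σ P·[cation]ₒ + Σ P·[anion]ᵢ) / (Σ P·[cation]ᵢ + Σ P·[anion]ₒ)]
Numerator = 1×9.13 + 0.097×113 + 0.53×5.60 = 23.06
Denominator = 1×108 + 0.097×26.4 + 0.53×127 = 177.9
Vm = 59.7 · log₁₀(0.12964) = 59.7 × (-0.8873) = -52.97 mV

-53 mV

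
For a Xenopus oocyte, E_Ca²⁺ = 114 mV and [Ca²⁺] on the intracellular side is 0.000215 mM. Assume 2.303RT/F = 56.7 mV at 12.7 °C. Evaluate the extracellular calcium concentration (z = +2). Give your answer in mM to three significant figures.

Nernst: E = (56.7/2) · log₁₀([out]/[in]), so log₁₀([out]/[in]) = 114.0 × 2 / 56.7 = 4.0212.
[out]/[in] = 10^(4.0212) = 1.05e+04.
[out] = 1.05e+04 × 0.000215 = 2.257 mM.

2.26 mM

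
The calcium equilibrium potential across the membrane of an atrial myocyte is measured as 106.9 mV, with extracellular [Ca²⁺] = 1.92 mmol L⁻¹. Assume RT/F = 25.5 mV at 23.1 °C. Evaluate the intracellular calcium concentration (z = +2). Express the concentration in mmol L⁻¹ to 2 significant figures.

Nernst: E = (25.5/2) · ln([out]/[in]), so ln([out]/[in]) = 106.9 × 2 / 25.5 = 8.3843.
[out]/[in] = e^(8.3843) = 4378.
[in] = 1.92 / 4378 = 0.0004386 mmol L⁻¹.

0.00044 mmol L⁻¹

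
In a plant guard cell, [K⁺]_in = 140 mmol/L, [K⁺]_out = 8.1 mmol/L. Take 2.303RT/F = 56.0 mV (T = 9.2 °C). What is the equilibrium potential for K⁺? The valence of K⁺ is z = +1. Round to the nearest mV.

E = (56.0/z) · log₁₀([K⁺]_out/[K⁺]_in) with z = +1.
= (56.0/1) · log₁₀(8.1/140) = 56.00 · log₁₀(0.05786)
= 56.00 · (-1.2376) = -69.31 mV

-69 mV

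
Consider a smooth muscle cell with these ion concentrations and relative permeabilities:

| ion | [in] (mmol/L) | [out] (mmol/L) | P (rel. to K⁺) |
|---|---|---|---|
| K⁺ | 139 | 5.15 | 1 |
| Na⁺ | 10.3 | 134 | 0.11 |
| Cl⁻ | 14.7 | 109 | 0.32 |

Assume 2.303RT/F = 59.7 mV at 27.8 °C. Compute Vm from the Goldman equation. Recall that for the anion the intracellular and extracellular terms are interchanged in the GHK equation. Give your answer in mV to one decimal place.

Vm = 59.7 · log₁₀[(Σ P·[cation]ₒ + Σ P·[anion]ᵢ) / (Σ P·[cation]ᵢ + Σ P·[anion]ₒ)]
Numerator = 1×5.15 + 0.11×134 + 0.32×14.7 = 24.59
Denominator = 1×139 + 0.11×10.3 + 0.32×109 = 175
Vm = 59.7 · log₁₀(0.14053) = 59.7 × (-0.8522) = -50.88 mV

-50.9 mV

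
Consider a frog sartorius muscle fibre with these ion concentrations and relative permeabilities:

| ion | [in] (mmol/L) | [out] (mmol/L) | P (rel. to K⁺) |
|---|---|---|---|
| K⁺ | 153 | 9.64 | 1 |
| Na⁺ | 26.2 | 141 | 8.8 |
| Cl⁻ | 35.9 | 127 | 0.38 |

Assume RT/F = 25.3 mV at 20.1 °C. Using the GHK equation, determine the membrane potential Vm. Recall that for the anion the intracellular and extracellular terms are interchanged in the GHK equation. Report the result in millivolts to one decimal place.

27.2 mV

Vm = 25.3 · ln[(Σ P·[cation]ₒ + Σ P·[anion]ᵢ) / (Σ P·[cation]ᵢ + Σ P·[anion]ₒ)]
Numerator = 1×9.64 + 8.8×141 + 0.38×35.9 = 1264
Denominator = 1×153 + 8.8×26.2 + 0.38×127 = 431.8
Vm = 25.3 · ln(2.9273) = 25.3 × (1.0741) = 27.17 mV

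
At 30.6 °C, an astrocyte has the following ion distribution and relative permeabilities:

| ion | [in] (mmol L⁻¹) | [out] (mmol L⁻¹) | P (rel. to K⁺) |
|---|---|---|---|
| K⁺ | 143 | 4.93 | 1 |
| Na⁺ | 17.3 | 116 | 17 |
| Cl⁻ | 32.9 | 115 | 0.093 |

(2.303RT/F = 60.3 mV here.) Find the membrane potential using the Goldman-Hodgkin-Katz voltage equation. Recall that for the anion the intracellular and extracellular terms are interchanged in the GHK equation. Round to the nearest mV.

Vm = 60.3 · log₁₀[(Σ P·[cation]ₒ + Σ P·[anion]ᵢ) / (Σ P·[cation]ᵢ + Σ P·[anion]ₒ)]
Numerator = 1×4.93 + 17×116 + 0.093×32.9 = 1980
Denominator = 1×143 + 17×17.3 + 0.093×115 = 447.8
Vm = 60.3 · log₁₀(4.4216) = 60.3 × (0.6456) = 38.93 mV

39 mV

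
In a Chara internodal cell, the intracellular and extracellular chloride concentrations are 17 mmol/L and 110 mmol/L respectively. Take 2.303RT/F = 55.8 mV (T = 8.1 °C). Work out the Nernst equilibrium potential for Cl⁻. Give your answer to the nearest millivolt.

-45 mV

E = (55.8/z) · log₁₀([Cl⁻]_out/[Cl⁻]_in) with z = -1.
For an anion, dividing by z = -1 reverses the sign.
= (55.8/-1) · log₁₀(110/17) = -55.80 · log₁₀(6.471)
= -55.80 · (0.8109) = -45.25 mV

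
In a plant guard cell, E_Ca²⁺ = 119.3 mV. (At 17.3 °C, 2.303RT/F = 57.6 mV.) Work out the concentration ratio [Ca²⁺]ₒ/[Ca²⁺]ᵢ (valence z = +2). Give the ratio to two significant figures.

log₁₀([out]/[in]) = E·z/(57.6) = 119.3 × 2 / 57.6 = 4.1424
[out]/[in] = 10^(4.1424) = 1.388e+04

14000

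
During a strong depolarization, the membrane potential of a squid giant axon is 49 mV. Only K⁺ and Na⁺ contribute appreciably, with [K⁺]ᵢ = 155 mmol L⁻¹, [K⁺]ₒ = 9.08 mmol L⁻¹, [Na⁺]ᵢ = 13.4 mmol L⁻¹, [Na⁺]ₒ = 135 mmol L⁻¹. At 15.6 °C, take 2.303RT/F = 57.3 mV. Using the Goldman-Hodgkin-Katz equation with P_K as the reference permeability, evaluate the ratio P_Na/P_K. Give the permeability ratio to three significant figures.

28.2

Let α = P_Na/P_K. GHK: Vm = 57.3·log₁₀[(Kₒ + α·Naₒ)/(Kᵢ + α·Naᵢ)].
10^(Vm/57.3) = 10^(49.0/57.3) = 7.1639
So 7.1639·(Kᵢ + α·Naᵢ) = Kₒ + α·Naₒ → α = (7.1639·155.0 − 9.08) / (135.0 − 7.1639·13.4)
α = (1110 − 9.08) / (135.0 − 96) = 1101/39 = 28.24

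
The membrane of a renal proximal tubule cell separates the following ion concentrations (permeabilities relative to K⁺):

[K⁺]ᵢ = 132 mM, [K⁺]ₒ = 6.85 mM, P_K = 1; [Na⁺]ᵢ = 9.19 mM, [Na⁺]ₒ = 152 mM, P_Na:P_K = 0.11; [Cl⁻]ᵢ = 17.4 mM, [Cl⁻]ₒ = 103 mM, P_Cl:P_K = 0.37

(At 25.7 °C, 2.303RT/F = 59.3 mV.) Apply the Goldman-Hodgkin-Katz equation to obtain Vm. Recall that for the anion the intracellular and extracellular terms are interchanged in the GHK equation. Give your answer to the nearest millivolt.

-45 mV

Vm = 59.3 · log₁₀[(Σ P·[cation]ₒ + Σ P·[anion]ᵢ) / (Σ P·[cation]ᵢ + Σ P·[anion]ₒ)]
Numerator = 1×6.85 + 0.11×152 + 0.37×17.4 = 30.01
Denominator = 1×132 + 0.11×9.19 + 0.37×103 = 171.1
Vm = 59.3 · log₁₀(0.17536) = 59.3 × (-0.7561) = -44.83 mV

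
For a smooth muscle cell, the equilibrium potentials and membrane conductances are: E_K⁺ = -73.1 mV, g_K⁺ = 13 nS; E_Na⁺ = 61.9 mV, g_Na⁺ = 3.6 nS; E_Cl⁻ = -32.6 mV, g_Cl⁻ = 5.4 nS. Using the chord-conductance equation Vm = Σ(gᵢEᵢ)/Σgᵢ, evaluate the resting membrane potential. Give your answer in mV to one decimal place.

Σ gᵢEᵢ = 13·(-73.1) + 3.6·(61.9) + 5.4·(-32.6) = -903.50
Σ gᵢ = 13 + 3.6 + 5.4 = 22
Vm = -903.50 / 22 = -41.07 mV

-41.1 mV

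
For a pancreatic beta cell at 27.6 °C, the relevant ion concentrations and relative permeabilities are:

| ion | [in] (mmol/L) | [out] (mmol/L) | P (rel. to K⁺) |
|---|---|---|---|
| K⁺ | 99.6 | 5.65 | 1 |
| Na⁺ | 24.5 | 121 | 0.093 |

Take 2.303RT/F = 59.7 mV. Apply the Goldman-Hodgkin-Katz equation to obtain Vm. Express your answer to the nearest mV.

-47 mV

Vm = 59.7 · log₁₀[(Σ P·[cation]ₒ + Σ P·[anion]ᵢ) / (Σ P·[cation]ᵢ + Σ P·[anion]ₒ)]
Numerator = 1×5.65 + 0.093×121 = 16.9
Denominator = 1×99.6 + 0.093×24.5 = 101.9
Vm = 59.7 · log₁₀(0.16591) = 59.7 × (-0.7801) = -46.57 mV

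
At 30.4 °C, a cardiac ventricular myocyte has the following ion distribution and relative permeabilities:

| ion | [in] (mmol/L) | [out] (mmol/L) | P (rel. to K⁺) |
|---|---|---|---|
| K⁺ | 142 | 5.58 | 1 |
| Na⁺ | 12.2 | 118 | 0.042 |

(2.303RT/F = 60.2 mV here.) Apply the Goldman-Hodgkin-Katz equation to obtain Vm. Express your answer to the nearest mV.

-68 mV

Vm = 60.2 · log₁₀[(Σ P·[cation]ₒ + Σ P·[anion]ᵢ) / (Σ P·[cation]ᵢ + Σ P·[anion]ₒ)]
Numerator = 1×5.58 + 0.042×118 = 10.54
Denominator = 1×142 + 0.042×12.2 = 142.5
Vm = 60.2 · log₁₀(0.07393) = 60.2 × (-1.1312) = -68.10 mV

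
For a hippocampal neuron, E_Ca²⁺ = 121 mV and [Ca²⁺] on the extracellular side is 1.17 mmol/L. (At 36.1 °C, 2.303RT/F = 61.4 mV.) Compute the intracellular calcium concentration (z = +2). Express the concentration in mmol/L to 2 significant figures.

Nernst: E = (61.4/2) · log₁₀([out]/[in]), so log₁₀([out]/[in]) = 121.0 × 2 / 61.4 = 3.9414.
[out]/[in] = 10^(3.9414) = 8737.
[in] = 1.17 / 8737 = 0.0001339 mmol/L.

0.00013 mmol/L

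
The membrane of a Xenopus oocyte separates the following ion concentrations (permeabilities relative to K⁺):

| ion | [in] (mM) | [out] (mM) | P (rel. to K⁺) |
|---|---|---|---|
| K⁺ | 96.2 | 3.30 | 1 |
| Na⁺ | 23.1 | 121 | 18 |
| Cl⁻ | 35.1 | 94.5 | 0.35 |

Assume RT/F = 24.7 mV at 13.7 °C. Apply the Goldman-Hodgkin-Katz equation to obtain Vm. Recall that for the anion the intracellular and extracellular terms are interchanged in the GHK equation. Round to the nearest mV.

Vm = 24.7 · ln[(Σ P·[cation]ₒ + Σ P·[anion]ᵢ) / (Σ P·[cation]ᵢ + Σ P·[anion]ₒ)]
Numerator = 1×3.30 + 18×121 + 0.35×35.1 = 2194
Denominator = 1×96.2 + 18×23.1 + 0.35×94.5 = 545.1
Vm = 24.7 · ln(4.0244) = 24.7 × (1.3924) = 34.39 mV

34 mV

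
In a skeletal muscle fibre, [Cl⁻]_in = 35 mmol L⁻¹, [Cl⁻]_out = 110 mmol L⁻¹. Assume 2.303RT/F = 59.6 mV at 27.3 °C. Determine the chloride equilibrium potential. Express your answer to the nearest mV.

-30 mV

E = (59.6/z) · log₁₀([Cl⁻]_out/[Cl⁻]_in) with z = -1.
For an anion, dividing by z = -1 reverses the sign.
= (59.6/-1) · log₁₀(110/35) = -59.60 · log₁₀(3.143)
= -59.60 · (0.4973) = -29.64 mV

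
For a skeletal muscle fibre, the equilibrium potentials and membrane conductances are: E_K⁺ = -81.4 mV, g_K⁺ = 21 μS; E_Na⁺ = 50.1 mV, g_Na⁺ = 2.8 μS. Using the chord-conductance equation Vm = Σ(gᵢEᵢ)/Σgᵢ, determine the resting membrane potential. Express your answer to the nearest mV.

Σ gᵢEᵢ = 21·(-81.4) + 2.8·(50.1) = -1569.12
Σ gᵢ = 21 + 2.8 = 23.8
Vm = -1569.12 / 23.8 = -65.93 mV

-66 mV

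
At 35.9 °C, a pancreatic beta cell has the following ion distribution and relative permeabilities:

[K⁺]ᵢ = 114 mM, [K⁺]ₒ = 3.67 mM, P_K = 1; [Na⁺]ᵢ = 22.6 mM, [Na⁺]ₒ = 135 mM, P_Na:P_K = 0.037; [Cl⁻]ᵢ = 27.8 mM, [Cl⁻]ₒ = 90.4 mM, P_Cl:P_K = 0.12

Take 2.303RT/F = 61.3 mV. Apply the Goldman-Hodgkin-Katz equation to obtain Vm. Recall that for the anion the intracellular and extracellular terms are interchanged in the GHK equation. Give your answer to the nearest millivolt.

Vm = 61.3 · log₁₀[(Σ P·[cation]ₒ + Σ P·[anion]ᵢ) / (Σ P·[cation]ᵢ + Σ P·[anion]ₒ)]
Numerator = 1×3.67 + 0.037×135 + 0.12×27.8 = 12
Denominator = 1×114 + 0.037×22.6 + 0.12×90.4 = 125.7
Vm = 61.3 · log₁₀(0.095485) = 61.3 × (-1.0201) = -62.53 mV

-63 mV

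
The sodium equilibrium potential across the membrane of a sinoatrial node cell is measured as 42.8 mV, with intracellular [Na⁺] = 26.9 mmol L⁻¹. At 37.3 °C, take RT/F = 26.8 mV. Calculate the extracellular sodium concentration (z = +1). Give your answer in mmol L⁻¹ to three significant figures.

Nernst: E = (26.8/1) · ln([out]/[in]), so ln([out]/[in]) = 42.8 × 1 / 26.8 = 1.5970.
[out]/[in] = e^(1.5970) = 4.938.
[out] = 4.938 × 26.9 = 132.8 mmol L⁻¹.

133 mmol L⁻¹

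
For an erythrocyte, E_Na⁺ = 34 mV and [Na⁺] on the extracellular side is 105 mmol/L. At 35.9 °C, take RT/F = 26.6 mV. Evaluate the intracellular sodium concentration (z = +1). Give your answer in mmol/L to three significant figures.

Nernst: E = (26.6/1) · ln([out]/[in]), so ln([out]/[in]) = 34.0 × 1 / 26.6 = 1.2782.
[out]/[in] = e^(1.2782) = 3.59.
[in] = 105 / 3.59 = 29.25 mmol/L.

29.2 mmol/L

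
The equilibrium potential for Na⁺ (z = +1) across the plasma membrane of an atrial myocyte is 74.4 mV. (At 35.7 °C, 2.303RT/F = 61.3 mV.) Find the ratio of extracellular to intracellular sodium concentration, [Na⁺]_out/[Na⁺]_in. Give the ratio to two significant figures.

16

log₁₀([out]/[in]) = E·z/(61.3) = 74.4 × 1 / 61.3 = 1.2137
[out]/[in] = 10^(1.2137) = 16.36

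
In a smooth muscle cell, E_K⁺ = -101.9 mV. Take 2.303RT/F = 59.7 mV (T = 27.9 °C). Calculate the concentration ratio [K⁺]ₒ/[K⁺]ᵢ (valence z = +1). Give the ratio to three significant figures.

log₁₀([out]/[in]) = E·z/(59.7) = -101.9 × 1 / 59.7 = -1.7069
[out]/[in] = 10^(-1.7069) = 0.01964

0.0196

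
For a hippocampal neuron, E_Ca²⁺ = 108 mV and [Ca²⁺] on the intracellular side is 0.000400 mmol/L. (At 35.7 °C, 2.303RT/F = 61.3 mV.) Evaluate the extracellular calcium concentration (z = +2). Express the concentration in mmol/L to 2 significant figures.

1.3 mmol/L

Nernst: E = (61.3/2) · log₁₀([out]/[in]), so log₁₀([out]/[in]) = 108.0 × 2 / 61.3 = 3.5237.
[out]/[in] = 10^(3.5237) = 3339.
[out] = 3339 × 0.000400 = 1.336 mmol/L.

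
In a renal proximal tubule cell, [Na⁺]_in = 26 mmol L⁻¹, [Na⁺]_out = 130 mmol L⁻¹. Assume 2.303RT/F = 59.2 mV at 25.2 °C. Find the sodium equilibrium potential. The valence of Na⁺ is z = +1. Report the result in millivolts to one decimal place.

E = (59.2/z) · log₁₀([Na⁺]_out/[Na⁺]_in) with z = +1.
= (59.2/1) · log₁₀(130/26) = 59.20 · log₁₀(5)
= 59.20 · (0.6990) = 41.38 mV

41.4 mV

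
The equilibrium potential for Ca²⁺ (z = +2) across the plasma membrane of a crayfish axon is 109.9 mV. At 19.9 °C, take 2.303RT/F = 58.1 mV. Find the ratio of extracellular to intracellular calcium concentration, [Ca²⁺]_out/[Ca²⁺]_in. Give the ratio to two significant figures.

log₁₀([out]/[in]) = E·z/(58.1) = 109.9 × 2 / 58.1 = 3.7831
[out]/[in] = 10^(3.7831) = 6069

6100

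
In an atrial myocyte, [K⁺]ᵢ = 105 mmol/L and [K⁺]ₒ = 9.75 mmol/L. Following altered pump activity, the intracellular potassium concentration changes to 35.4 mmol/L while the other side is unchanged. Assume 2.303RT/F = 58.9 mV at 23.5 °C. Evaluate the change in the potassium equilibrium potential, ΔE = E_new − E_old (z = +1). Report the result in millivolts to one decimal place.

E_old = (58.9/1)·log₁₀(9.75/105) = -60.80 mV
E_new = (58.9/1)·log₁₀(9.75/35.4) = -32.98 mV
ΔE = -32.98 − (-60.80) = 27.81 mV

27.8 mV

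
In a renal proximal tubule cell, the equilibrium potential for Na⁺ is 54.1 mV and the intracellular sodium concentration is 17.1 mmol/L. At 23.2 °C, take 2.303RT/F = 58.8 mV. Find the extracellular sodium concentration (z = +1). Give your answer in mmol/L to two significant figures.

Nernst: E = (58.8/1) · log₁₀([out]/[in]), so log₁₀([out]/[in]) = 54.1 × 1 / 58.8 = 0.9201.
[out]/[in] = 10^(0.9201) = 8.319.
[out] = 8.319 × 17.1 = 142.3 mmol/L.

140 mmol/L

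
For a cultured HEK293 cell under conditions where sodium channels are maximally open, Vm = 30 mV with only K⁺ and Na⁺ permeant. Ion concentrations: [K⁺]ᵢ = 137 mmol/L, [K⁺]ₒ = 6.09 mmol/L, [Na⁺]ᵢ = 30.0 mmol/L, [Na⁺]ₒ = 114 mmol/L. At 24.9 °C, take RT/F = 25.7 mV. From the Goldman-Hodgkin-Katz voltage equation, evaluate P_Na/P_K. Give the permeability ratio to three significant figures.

Let α = P_Na/P_K. GHK: Vm = 25.7·ln[(Kₒ + α·Naₒ)/(Kᵢ + α·Naᵢ)].
e^(Vm/25.7) = e^(30.0/25.7) = 3.2134
So 3.2134·(Kᵢ + α·Naᵢ) = Kₒ + α·Naₒ → α = (3.2134·137.0 − 6.09) / (114.0 − 3.2134·30.0)
α = (440.2 − 6.09) / (114.0 − 96.4) = 434.1/17.6 = 24.67

24.7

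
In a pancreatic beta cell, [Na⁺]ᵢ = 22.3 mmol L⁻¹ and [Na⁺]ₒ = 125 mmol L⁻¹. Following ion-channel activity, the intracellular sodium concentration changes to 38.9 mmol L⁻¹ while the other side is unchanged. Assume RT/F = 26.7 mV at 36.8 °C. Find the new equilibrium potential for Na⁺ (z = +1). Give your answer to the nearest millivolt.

After the shift: [Na⁺]_out = 125, [Na⁺]_in = 38.9 mmol L⁻¹.
E_new = (26.7/1)·ln(125/38.9) = 26.70 · (1.1673) = 31.17 mV

31 mV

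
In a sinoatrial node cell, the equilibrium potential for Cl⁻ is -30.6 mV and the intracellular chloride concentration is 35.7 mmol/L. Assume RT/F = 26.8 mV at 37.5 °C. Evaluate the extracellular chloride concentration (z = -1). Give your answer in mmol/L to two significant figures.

Nernst: E = (26.8/-1) · ln([out]/[in]), so ln([out]/[in]) = -30.6 × -1 / 26.8 = 1.1418.
[out]/[in] = e^(1.1418) = 3.132.
[out] = 3.132 × 35.7 = 111.8 mmol/L.

110 mmol/L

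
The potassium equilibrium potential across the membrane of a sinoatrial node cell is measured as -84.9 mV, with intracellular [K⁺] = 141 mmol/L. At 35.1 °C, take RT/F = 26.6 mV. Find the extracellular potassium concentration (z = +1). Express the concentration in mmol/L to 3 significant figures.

5.80 mmol/L

Nernst: E = (26.6/1) · ln([out]/[in]), so ln([out]/[in]) = -84.9 × 1 / 26.6 = -3.1917.
[out]/[in] = e^(-3.1917) = 0.0411.
[out] = 0.0411 × 141 = 5.795 mmol/L.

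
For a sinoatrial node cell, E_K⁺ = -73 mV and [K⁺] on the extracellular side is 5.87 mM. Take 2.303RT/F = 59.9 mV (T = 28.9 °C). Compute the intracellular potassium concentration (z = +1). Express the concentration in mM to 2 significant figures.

97 mM

Nernst: E = (59.9/1) · log₁₀([out]/[in]), so log₁₀([out]/[in]) = -73.0 × 1 / 59.9 = -1.2187.
[out]/[in] = 10^(-1.2187) = 0.06044.
[in] = 5.87 / 0.06044 = 97.13 mM.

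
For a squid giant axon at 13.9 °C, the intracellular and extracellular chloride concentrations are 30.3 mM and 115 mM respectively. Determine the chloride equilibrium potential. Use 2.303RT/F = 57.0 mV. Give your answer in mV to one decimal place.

E = (57.0/z) · log₁₀([Cl⁻]_out/[Cl⁻]_in) with z = -1.
For an anion, dividing by z = -1 reverses the sign.
= (57.0/-1) · log₁₀(115/30.3) = -57.00 · log₁₀(3.795)
= -57.00 · (0.5793) = -33.02 mV

-33.0 mV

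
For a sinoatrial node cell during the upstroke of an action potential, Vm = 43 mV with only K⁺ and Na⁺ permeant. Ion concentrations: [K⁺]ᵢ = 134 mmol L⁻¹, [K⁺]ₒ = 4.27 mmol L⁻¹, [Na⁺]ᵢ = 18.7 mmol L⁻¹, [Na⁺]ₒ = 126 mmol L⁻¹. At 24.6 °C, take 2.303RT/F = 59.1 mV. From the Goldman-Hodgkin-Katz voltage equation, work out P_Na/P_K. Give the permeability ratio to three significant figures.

27.2

Let α = P_Na/P_K. GHK: Vm = 59.1·log₁₀[(Kₒ + α·Naₒ)/(Kᵢ + α·Naᵢ)].
10^(Vm/59.1) = 10^(43.0/59.1) = 5.3405
So 5.3405·(Kᵢ + α·Naᵢ) = Kₒ + α·Naₒ → α = (5.3405·134.0 − 4.27) / (126.0 − 5.3405·18.7)
α = (715.6 − 4.27) / (126.0 − 99.87) = 711.4/26.13 = 27.22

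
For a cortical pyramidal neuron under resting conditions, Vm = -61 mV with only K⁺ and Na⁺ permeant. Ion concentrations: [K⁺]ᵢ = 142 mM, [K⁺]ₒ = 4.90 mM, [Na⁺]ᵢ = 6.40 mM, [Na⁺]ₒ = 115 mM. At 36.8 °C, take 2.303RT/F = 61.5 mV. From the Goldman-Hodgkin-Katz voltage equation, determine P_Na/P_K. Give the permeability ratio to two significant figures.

Let α = P_Na/P_K. GHK: Vm = 61.5·log₁₀[(Kₒ + α·Naₒ)/(Kᵢ + α·Naᵢ)].
10^(Vm/61.5) = 10^(-61.0/61.5) = 0.10189
So 0.10189·(Kᵢ + α·Naᵢ) = Kₒ + α·Naₒ → α = (0.10189·142.0 − 4.9) / (115.0 − 0.10189·6.4)
α = (14.47 − 4.9) / (115.0 − 0.6521) = 9.568/114.3 = 0.08368

0.084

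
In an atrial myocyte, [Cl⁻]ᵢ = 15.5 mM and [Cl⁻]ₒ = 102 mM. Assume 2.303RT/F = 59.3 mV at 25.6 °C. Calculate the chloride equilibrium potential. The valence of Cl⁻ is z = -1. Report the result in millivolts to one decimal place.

E = (59.3/z) · log₁₀([Cl⁻]_out/[Cl⁻]_in) with z = -1.
For an anion, dividing by z = -1 reverses the sign.
= (59.3/-1) · log₁₀(102/15.5) = -59.30 · log₁₀(6.581)
= -59.30 · (0.8183) = -48.52 mV

-48.5 mV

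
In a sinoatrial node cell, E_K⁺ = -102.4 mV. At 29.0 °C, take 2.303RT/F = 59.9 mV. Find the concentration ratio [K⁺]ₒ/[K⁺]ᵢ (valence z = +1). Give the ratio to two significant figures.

0.020

log₁₀([out]/[in]) = E·z/(59.9) = -102.4 × 1 / 59.9 = -1.7095
[out]/[in] = 10^(-1.7095) = 0.01952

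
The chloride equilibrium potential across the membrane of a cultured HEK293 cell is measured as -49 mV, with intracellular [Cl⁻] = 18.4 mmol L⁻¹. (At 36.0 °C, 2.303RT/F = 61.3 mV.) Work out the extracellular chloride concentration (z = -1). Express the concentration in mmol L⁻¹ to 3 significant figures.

Nernst: E = (61.3/-1) · log₁₀([out]/[in]), so log₁₀([out]/[in]) = -49.0 × -1 / 61.3 = 0.7993.
[out]/[in] = 10^(0.7993) = 6.3.
[out] = 6.3 × 18.4 = 115.9 mmol L⁻¹.

116 mmol L⁻¹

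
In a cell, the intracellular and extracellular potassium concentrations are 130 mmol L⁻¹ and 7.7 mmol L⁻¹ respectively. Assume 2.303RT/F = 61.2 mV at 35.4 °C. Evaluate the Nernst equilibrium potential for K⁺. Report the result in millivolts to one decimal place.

E = (61.2/z) · log₁₀([K⁺]_out/[K⁺]_in) with z = +1.
= (61.2/1) · log₁₀(7.7/130) = 61.20 · log₁₀(0.05923)
= 61.20 · (-1.2275) = -75.12 mV

-75.1 mV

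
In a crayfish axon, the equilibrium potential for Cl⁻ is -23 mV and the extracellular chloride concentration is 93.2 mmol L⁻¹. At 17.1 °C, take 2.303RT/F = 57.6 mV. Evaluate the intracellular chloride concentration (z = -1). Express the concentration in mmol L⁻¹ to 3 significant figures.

37.2 mmol L⁻¹

Nernst: E = (57.6/-1) · log₁₀([out]/[in]), so log₁₀([out]/[in]) = -23.0 × -1 / 57.6 = 0.3993.
[out]/[in] = 10^(0.3993) = 2.508.
[in] = 93.2 / 2.508 = 37.16 mmol L⁻¹.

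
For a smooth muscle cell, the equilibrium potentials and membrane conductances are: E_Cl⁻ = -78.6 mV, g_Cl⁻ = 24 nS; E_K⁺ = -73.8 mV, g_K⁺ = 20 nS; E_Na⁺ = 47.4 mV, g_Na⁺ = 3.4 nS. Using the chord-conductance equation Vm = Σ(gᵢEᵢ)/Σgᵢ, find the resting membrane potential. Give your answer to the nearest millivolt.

-68 mV

Σ gᵢEᵢ = 24·(-78.6) + 20·(-73.8) + 3.4·(47.4) = -3201.24
Σ gᵢ = 24 + 20 + 3.4 = 47.4
Vm = -3201.24 / 47.4 = -67.54 mV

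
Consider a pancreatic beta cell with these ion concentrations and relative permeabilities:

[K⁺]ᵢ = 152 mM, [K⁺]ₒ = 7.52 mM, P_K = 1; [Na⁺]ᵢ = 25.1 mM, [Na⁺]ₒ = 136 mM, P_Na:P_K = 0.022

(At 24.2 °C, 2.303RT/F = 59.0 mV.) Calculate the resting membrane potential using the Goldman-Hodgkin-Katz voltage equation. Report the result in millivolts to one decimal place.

-68.5 mV

Vm = 59.0 · log₁₀[(Σ P·[cation]ₒ + Σ P·[anion]ᵢ) / (Σ P·[cation]ᵢ + Σ P·[anion]ₒ)]
Numerator = 1×7.52 + 0.022×136 = 10.51
Denominator = 1×152 + 0.022×25.1 = 152.6
Vm = 59.0 · log₁₀(0.068908) = 59.0 × (-1.1617) = -68.54 mV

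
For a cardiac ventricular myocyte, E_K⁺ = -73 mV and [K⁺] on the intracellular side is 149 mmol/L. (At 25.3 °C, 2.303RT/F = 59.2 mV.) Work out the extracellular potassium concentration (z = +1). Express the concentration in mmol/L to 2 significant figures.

8.7 mmol/L

Nernst: E = (59.2/1) · log₁₀([out]/[in]), so log₁₀([out]/[in]) = -73.0 × 1 / 59.2 = -1.2331.
[out]/[in] = 10^(-1.2331) = 0.05846.
[out] = 0.05846 × 149 = 8.711 mmol/L.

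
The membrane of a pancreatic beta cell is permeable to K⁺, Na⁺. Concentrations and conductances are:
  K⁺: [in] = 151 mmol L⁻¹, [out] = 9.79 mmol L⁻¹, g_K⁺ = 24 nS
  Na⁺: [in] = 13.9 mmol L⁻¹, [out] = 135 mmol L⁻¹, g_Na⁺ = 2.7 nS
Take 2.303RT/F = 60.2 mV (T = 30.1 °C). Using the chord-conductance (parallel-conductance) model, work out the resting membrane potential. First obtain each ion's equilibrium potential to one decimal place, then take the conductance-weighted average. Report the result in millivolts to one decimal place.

E_K⁺ = (60.2/1)·log₁₀(9.79/151) = -71.5 mV
E_Na⁺ = (60.2/1)·log₁₀(135/13.9) = 59.4 mV
Vm = (Σ gᵢEᵢ)/(Σ gᵢ) = (24·-71.5 + 2.7·59.4) / (24 + 2.7)
= -1555.62 / 26.7 = -58.26 mV

-58.3 mV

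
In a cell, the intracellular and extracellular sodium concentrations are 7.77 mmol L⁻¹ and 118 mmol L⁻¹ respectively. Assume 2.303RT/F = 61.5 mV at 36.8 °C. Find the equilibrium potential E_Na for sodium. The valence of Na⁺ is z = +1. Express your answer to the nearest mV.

73 mV

E = (61.5/z) · log₁₀([Na⁺]_out/[Na⁺]_in) with z = +1.
= (61.5/1) · log₁₀(118/7.77) = 61.50 · log₁₀(15.19)
= 61.50 · (1.1815) = 72.66 mV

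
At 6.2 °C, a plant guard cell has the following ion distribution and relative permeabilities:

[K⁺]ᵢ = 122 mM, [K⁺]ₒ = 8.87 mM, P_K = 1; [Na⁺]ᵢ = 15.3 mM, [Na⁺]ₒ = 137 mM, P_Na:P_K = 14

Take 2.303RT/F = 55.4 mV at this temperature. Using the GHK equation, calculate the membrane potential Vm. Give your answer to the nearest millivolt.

Vm = 55.4 · log₁₀[(Σ P·[cation]ₒ + Σ P·[anion]ᵢ) / (Σ P·[cation]ᵢ + Σ P·[anion]ₒ)]
Numerator = 1×8.87 + 14×137 = 1927
Denominator = 1×122 + 14×15.3 = 336.2
Vm = 55.4 · log₁₀(5.7313) = 55.4 × (0.7583) = 42.01 mV

42 mV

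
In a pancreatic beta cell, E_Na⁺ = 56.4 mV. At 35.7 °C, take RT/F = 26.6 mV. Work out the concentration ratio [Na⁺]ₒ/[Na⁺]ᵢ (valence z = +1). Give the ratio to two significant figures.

ln([out]/[in]) = E·z/(26.6) = 56.4 × 1 / 26.6 = 2.1203
[out]/[in] = e^(2.1203) = 8.334

8.3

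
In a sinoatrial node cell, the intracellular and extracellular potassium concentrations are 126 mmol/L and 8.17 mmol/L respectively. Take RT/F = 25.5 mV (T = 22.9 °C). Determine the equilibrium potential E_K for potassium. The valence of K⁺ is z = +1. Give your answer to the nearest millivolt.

-70 mV

E = (25.5/z) · ln([K⁺]_out/[K⁺]_in) with z = +1.
= (25.5/1) · ln(8.17/126) = 25.50 · ln(0.06484)
= 25.50 · (-2.7358) = -69.76 mV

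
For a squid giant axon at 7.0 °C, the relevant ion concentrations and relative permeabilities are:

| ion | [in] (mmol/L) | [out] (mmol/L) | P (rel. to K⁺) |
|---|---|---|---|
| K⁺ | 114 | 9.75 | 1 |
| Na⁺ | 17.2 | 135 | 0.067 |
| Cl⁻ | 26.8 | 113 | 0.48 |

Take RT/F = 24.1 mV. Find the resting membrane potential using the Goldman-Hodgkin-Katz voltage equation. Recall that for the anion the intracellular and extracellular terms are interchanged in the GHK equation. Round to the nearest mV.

Vm = 24.1 · ln[(Σ P·[cation]ₒ + Σ P·[anion]ᵢ) / (Σ P·[cation]ᵢ + Σ P·[anion]ₒ)]
Numerator = 1×9.75 + 0.067×135 + 0.48×26.8 = 31.66
Denominator = 1×114 + 0.067×17.2 + 0.48×113 = 169.4
Vm = 24.1 · ln(0.1869) = 24.1 × (-1.6772) = -40.42 mV

-40 mV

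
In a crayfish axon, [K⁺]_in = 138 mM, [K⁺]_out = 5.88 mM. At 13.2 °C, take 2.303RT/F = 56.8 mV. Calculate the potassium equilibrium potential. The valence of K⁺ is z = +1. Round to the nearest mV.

-78 mV

E = (56.8/z) · log₁₀([K⁺]_out/[K⁺]_in) with z = +1.
= (56.8/1) · log₁₀(5.88/138) = 56.80 · log₁₀(0.04261)
= 56.80 · (-1.3705) = -77.84 mV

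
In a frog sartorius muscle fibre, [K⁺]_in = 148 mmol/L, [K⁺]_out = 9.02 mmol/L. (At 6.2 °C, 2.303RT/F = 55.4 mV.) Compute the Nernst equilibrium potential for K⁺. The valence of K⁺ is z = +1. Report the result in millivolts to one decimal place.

E = (55.4/z) · log₁₀([K⁺]_out/[K⁺]_in) with z = +1.
= (55.4/1) · log₁₀(9.02/148) = 55.40 · log₁₀(0.06095)
= 55.40 · (-1.2151) = -67.31 mV

-67.3 mV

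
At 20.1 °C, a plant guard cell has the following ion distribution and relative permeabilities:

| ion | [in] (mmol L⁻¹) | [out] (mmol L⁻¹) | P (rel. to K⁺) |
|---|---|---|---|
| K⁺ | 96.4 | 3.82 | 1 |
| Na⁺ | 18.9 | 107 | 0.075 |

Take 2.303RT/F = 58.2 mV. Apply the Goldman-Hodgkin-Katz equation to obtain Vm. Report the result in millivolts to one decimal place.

-53.4 mV

Vm = 58.2 · log₁₀[(Σ P·[cation]ₒ + Σ P·[anion]ᵢ) / (Σ P·[cation]ᵢ + Σ P·[anion]ₒ)]
Numerator = 1×3.82 + 0.075×107 = 11.85
Denominator = 1×96.4 + 0.075×18.9 = 97.82
Vm = 58.2 · log₁₀(0.12109) = 58.2 × (-0.9169) = -53.36 mV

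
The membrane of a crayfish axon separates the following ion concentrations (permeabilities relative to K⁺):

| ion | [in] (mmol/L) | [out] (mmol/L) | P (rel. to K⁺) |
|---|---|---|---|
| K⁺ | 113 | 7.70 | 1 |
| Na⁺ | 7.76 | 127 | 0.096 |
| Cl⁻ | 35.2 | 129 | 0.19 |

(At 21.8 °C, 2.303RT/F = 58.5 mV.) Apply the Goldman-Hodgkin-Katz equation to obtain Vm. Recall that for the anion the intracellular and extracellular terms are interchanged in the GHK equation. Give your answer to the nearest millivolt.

-42 mV

Vm = 58.5 · log₁₀[(Σ P·[cation]ₒ + Σ P·[anion]ᵢ) / (Σ P·[cation]ᵢ + Σ P·[anion]ₒ)]
Numerator = 1×7.70 + 0.096×127 + 0.19×35.2 = 26.58
Denominator = 1×113 + 0.096×7.76 + 0.19×129 = 138.3
Vm = 58.5 · log₁₀(0.19225) = 58.5 × (-0.7161) = -41.89 mV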